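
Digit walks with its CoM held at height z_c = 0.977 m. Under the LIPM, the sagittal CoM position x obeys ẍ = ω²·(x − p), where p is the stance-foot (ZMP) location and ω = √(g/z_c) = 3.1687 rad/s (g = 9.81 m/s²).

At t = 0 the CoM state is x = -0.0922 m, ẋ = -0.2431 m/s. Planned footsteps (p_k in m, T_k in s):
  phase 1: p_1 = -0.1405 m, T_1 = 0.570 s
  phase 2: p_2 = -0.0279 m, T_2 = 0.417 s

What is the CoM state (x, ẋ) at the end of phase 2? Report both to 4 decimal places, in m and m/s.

x = -0.5754, ẋ = -1.6572

phase 1: p=-0.1405, T=0.570, ωT=1.806159, cosh=3.125653, sinh=2.961369; start (x,ẋ)=(-0.092200, -0.243100) → end (x,ẋ)=(-0.216725, -0.306614)
phase 2: p=-0.0279, T=0.417, ωT=1.321348, cosh=2.007623, sinh=1.740848; start (x,ẋ)=(-0.216725, -0.306614) → end (x,ẋ)=(-0.575439, -1.657165)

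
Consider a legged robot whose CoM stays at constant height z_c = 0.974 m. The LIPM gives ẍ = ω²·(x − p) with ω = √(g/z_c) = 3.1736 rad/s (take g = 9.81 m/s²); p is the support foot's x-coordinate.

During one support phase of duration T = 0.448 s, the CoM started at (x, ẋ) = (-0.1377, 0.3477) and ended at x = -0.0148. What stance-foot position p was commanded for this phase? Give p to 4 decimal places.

p = -0.0615

ωT = 3.1736·0.448 = 1.421773; cosh(ωT) = 2.192874, sinh(ωT) = 1.951588
x(T) = p + (x₀−p)·cosh(ωT) + (ẋ₀/ω)·sinh(ωT) ⇒ p·(1 − cosh) = x(T) − x₀·cosh − (ẋ₀/ω)·sinh
numerator   = -0.0148 − (-0.1377)·2.192874 − (0.3477/3.1736)·1.951588 = 0.073343
denominator = 1 − 2.192874 = -1.192874
p = 0.073343 / -1.192874 = -0.0615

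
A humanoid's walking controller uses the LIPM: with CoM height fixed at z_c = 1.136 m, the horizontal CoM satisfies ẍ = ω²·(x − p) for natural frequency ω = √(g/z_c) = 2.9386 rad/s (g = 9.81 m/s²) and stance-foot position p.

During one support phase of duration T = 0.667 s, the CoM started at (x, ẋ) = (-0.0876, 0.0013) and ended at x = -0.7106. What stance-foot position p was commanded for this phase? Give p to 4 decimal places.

p = 0.1508

ωT = 2.9386·0.667 = 1.960046; cosh(ωT) = 3.620253, sinh(ωT) = 3.479402
x(T) = p + (x₀−p)·cosh(ωT) + (ẋ₀/ω)·sinh(ωT) ⇒ p·(1 − cosh) = x(T) − x₀·cosh − (ẋ₀/ω)·sinh
numerator   = -0.7106 − (-0.0876)·3.620253 − (0.0013/2.9386)·3.479402 = -0.395005
denominator = 1 − 3.620253 = -2.620253
p = -0.395005 / -2.620253 = 0.1508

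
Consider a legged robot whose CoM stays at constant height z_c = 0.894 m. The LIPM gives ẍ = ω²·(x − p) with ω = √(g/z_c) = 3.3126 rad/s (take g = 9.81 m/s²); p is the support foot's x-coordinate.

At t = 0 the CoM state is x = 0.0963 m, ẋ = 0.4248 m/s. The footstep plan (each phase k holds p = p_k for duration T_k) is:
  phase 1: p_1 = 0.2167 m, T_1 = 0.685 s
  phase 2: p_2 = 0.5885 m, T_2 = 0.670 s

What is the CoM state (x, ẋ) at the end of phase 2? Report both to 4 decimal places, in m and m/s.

x = -0.7950, ẋ = -4.4400

phase 1: p=0.2167, T=0.685, ωT=2.269131, cosh=4.887198, sinh=4.783796; start (x,ẋ)=(0.096300, 0.424800) → end (x,ẋ)=(0.241744, 0.168127)
phase 2: p=0.5885, T=0.670, ωT=2.219442, cosh=4.655432, sinh=4.546762; start (x,ẋ)=(0.241744, 0.168127) → end (x,ẋ)=(-0.795034, -4.439999)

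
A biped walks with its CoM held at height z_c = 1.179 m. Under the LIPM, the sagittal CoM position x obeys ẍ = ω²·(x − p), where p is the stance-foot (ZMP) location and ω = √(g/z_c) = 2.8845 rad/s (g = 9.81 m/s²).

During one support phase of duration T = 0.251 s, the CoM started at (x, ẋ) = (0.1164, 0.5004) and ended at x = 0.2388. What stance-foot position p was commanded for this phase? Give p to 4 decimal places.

p = 0.1692

ωT = 2.8845·0.251 = 0.724009; cosh(ωT) = 1.273746, sinh(ωT) = 0.788941
x(T) = p + (x₀−p)·cosh(ωT) + (ẋ₀/ω)·sinh(ωT) ⇒ p·(1 − cosh) = x(T) − x₀·cosh − (ẋ₀/ω)·sinh
numerator   = 0.2388 − (0.1164)·1.273746 − (0.5004/2.8845)·0.788941 = -0.046329
denominator = 1 − 1.273746 = -0.273746
p = -0.046329 / -0.273746 = 0.1692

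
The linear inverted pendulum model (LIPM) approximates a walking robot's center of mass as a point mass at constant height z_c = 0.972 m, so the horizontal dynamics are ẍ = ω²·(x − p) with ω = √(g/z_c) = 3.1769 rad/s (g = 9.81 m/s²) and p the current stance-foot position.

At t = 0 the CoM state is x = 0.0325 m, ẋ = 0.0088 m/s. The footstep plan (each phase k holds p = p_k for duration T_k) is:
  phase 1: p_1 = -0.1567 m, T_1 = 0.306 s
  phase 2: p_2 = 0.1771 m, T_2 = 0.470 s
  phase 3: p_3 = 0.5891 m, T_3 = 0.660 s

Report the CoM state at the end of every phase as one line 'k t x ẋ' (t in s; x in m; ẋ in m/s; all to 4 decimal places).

1 0.3060 0.1323 0.6941
2 0.7760 0.5341 1.3220
3 1.4360 2.0297 4.7607

phase 1: p=-0.1567, T=0.306, ωT=0.972131, cosh=1.510924, sinh=1.132649; start (x,ẋ)=(0.032500, 0.008800) → end (x,ẋ)=(0.132304, 0.694097)
phase 2: p=0.1771, T=0.470, ωT=1.493143, cosh=2.337864, sinh=2.113199; start (x,ẋ)=(0.132304, 0.694097) → end (x,ẋ)=(0.534070, 1.321972)
phase 3: p=0.5891, T=0.660, ωT=2.096754, cosh=4.131280, sinh=4.008425; start (x,ẋ)=(0.534070, 1.321972) → end (x,ẋ)=(2.029744, 4.760669)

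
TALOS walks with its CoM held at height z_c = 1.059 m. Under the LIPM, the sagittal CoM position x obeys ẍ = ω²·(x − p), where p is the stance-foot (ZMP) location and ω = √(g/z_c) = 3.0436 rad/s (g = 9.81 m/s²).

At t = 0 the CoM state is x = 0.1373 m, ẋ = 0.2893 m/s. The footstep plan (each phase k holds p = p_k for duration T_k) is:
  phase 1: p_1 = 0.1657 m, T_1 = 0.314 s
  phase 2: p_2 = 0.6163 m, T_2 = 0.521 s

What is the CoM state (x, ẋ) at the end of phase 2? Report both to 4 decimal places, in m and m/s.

x = -0.1116, ẋ = -1.9051

phase 1: p=0.1657, T=0.314, ωT=0.955690, cosh=1.492506, sinh=1.107959; start (x,ẋ)=(0.137300, 0.289300) → end (x,ẋ)=(0.228626, 0.336012)
phase 2: p=0.6163, T=0.521, ωT=1.585716, cosh=2.543793, sinh=2.338992; start (x,ẋ)=(0.228626, 0.336012) → end (x,ẋ)=(-0.111638, -1.905085)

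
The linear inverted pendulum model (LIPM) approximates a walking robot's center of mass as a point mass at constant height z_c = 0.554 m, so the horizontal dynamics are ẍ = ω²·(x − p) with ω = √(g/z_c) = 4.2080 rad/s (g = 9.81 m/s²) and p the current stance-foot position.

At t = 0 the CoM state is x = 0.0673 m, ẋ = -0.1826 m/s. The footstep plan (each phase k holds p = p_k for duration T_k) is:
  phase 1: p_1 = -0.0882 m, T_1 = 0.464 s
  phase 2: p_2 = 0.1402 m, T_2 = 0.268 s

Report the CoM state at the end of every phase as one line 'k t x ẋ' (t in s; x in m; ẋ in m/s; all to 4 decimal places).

1 0.4640 0.3209 1.6027
2 0.7320 0.9750 3.7856

phase 1: p=-0.0882, T=0.464, ωT=1.952512, cosh=3.594141, sinh=3.452224; start (x,ẋ)=(0.067300, -0.182600) → end (x,ẋ)=(0.320885, 1.602652)
phase 2: p=0.1402, T=0.268, ωT=1.127744, cosh=1.706222, sinh=1.382459; start (x,ẋ)=(0.320885, 1.602652) → end (x,ẋ)=(0.975009, 3.785593)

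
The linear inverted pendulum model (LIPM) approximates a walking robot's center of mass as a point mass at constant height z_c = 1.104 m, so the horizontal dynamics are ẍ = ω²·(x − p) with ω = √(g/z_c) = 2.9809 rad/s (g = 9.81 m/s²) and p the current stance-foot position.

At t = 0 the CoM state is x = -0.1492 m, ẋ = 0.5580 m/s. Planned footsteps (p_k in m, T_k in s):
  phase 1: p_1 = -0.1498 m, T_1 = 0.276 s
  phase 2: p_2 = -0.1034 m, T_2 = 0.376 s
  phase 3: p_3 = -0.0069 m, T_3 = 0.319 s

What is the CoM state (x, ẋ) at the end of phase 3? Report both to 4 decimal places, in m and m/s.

x = 1.3544, ẋ = 4.2171

phase 1: p=-0.1498, T=0.276, ωT=0.822728, cosh=1.357967, sinh=0.918736; start (x,ẋ)=(-0.149200, 0.558000) → end (x,ẋ)=(0.022995, 0.759389)
phase 2: p=-0.1034, T=0.376, ωT=1.120818, cosh=1.696688, sinh=1.370675; start (x,ẋ)=(0.022995, 0.759389) → end (x,ẋ)=(0.460234, 1.804875)
phase 3: p=-0.0069, T=0.319, ωT=0.950907, cosh=1.487223, sinh=1.100833; start (x,ẋ)=(0.460234, 1.804875) → end (x,ẋ)=(1.354365, 4.217139)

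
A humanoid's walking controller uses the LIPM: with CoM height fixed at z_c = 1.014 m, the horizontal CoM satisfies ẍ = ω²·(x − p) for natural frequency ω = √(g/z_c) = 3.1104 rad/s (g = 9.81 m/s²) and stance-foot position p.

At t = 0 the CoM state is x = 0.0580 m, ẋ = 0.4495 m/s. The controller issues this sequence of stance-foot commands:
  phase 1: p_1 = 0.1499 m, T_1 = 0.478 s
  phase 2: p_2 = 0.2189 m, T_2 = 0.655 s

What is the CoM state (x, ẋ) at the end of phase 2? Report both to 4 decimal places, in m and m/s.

phase 1: p=0.1499, T=0.478, ωT=1.486771, cosh=2.324447, sinh=2.098345; start (x,ẋ)=(0.058000, 0.449500) → end (x,ẋ)=(0.239526, 0.445036)
phase 2: p=0.2189, T=0.655, ωT=2.037312, cosh=3.900172, sinh=3.769793; start (x,ẋ)=(0.239526, 0.445036) → end (x,ẋ)=(0.838727, 1.977568)

x = 0.8387, ẋ = 1.9776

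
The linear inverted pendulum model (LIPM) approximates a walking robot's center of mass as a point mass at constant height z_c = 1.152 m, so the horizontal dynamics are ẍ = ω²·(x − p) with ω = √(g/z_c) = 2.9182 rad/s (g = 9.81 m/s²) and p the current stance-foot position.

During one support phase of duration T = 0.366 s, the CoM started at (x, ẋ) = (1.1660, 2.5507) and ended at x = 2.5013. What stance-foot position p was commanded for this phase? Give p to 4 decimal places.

p = 0.8248

ωT = 2.9182·0.366 = 1.068061; cosh(ωT) = 1.626703, sinh(ωT) = 1.283029
x(T) = p + (x₀−p)·cosh(ωT) + (ẋ₀/ω)·sinh(ωT) ⇒ p·(1 − cosh) = x(T) − x₀·cosh − (ẋ₀/ω)·sinh
numerator   = 2.5013 − (1.1660)·1.626703 − (2.5507/2.9182)·1.283029 = -0.516889
denominator = 1 − 1.626703 = -0.626703
p = -0.516889 / -0.626703 = 0.8248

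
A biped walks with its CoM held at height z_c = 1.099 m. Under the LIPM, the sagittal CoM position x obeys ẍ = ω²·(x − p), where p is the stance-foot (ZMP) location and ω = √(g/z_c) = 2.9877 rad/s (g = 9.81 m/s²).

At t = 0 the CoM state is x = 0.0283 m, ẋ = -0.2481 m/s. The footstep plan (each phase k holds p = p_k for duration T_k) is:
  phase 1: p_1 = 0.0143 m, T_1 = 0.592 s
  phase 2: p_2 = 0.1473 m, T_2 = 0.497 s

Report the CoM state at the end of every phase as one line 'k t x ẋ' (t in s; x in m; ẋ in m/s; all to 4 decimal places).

phase 1: p=0.0143, T=0.592, ωT=1.768718, cosh=3.016943, sinh=2.846391; start (x,ẋ)=(0.028300, -0.248100) → end (x,ẋ)=(-0.179828, -0.629445)
phase 2: p=0.1473, T=0.497, ωT=1.484887, cosh=2.320497, sinh=2.093969; start (x,ẋ)=(-0.179828, -0.629445) → end (x,ẋ)=(-1.052956, -3.507191)

1 0.5920 -0.1798 -0.6294
2 1.0890 -1.0530 -3.5072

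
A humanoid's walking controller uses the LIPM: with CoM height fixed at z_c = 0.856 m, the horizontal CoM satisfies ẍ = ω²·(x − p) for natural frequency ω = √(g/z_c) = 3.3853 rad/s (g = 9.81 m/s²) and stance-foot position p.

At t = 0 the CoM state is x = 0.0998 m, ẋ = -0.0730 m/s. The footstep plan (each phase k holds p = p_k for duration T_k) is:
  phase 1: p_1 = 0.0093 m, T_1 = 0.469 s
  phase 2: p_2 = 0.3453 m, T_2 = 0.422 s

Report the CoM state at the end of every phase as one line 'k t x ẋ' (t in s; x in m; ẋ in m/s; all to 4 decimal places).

1 0.4690 0.1894 0.5321
2 0.8910 0.3104 0.1360

phase 1: p=0.0093, T=0.469, ωT=1.587706, cosh=2.548453, sinh=2.344059; start (x,ẋ)=(0.099800, -0.073000) → end (x,ẋ)=(0.189388, 0.532111)
phase 2: p=0.3453, T=0.422, ωT=1.428597, cosh=2.206242, sinh=1.966597; start (x,ẋ)=(0.189388, 0.532111) → end (x,ẋ)=(0.310436, 0.135980)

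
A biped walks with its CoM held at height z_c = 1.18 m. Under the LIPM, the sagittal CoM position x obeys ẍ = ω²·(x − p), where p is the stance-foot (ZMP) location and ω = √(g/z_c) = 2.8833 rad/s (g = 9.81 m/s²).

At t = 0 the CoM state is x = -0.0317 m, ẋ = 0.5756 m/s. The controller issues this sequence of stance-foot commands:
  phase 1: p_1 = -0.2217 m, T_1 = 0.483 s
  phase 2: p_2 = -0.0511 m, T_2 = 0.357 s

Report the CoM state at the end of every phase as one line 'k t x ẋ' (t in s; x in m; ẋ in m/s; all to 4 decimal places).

phase 1: p=-0.2217, T=0.483, ωT=1.392634, cosh=2.136929, sinh=1.888509; start (x,ẋ)=(-0.031700, 0.575600) → end (x,ẋ)=(0.561324, 2.264593)
phase 2: p=-0.0511, T=0.357, ωT=1.029338, cosh=1.578228, sinh=1.220985; start (x,ẋ)=(0.561324, 2.264593) → end (x,ẋ)=(1.874427, 5.730061)

1 0.4830 0.5613 2.2646
2 0.8400 1.8744 5.7301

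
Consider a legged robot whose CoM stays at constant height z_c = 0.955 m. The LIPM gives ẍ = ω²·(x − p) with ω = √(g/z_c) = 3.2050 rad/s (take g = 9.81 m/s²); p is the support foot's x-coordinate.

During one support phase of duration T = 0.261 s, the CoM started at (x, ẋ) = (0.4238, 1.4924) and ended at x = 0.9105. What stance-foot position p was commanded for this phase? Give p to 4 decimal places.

p = 0.2886

ωT = 3.2050·0.261 = 0.836505; cosh(ωT) = 1.370754, sinh(ωT) = 0.937532
x(T) = p + (x₀−p)·cosh(ωT) + (ẋ₀/ω)·sinh(ωT) ⇒ p·(1 − cosh) = x(T) − x₀·cosh − (ẋ₀/ω)·sinh
numerator   = 0.9105 − (0.4238)·1.370754 − (1.4924/3.2050)·0.937532 = -0.106985
denominator = 1 − 1.370754 = -0.370754
p = -0.106985 / -0.370754 = 0.2886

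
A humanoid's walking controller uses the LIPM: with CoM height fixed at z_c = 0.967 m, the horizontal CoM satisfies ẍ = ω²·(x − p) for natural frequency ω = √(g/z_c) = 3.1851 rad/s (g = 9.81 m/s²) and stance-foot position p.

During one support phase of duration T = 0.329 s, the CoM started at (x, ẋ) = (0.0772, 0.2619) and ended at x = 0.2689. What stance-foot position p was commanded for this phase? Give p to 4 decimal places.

p = -0.0706

ωT = 3.1851·0.329 = 1.047898; cosh(ωT) = 1.601162, sinh(ωT) = 1.250488
x(T) = p + (x₀−p)·cosh(ωT) + (ẋ₀/ω)·sinh(ωT) ⇒ p·(1 − cosh) = x(T) − x₀·cosh − (ẋ₀/ω)·sinh
numerator   = 0.2689 − (0.0772)·1.601162 − (0.2619/3.1851)·1.250488 = 0.042467
denominator = 1 − 1.601162 = -0.601162
p = 0.042467 / -0.601162 = -0.0706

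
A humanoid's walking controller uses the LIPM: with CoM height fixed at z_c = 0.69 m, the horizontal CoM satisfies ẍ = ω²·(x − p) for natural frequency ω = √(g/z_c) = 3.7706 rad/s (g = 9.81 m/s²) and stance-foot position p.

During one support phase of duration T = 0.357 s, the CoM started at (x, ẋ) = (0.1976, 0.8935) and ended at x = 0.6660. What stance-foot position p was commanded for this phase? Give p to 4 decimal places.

p = 0.1558

ωT = 3.7706·0.357 = 1.346104; cosh(ωT) = 2.051340, sinh(ωT) = 1.791087
x(T) = p + (x₀−p)·cosh(ωT) + (ẋ₀/ω)·sinh(ωT) ⇒ p·(1 − cosh) = x(T) − x₀·cosh − (ẋ₀/ω)·sinh
numerator   = 0.6660 − (0.1976)·2.051340 − (0.8935/3.7706)·1.791087 = -0.163770
denominator = 1 − 2.051340 = -1.051340
p = -0.163770 / -1.051340 = 0.1558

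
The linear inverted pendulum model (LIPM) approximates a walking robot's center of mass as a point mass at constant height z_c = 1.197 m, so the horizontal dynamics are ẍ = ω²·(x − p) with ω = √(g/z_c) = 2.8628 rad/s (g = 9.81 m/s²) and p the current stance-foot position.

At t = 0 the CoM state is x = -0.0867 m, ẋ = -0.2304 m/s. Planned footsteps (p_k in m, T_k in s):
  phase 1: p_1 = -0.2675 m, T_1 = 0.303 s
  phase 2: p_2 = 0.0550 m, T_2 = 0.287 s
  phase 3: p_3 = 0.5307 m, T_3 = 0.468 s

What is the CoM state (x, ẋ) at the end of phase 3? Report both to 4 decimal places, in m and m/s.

phase 1: p=-0.2675, T=0.303, ωT=0.867428, cosh=1.400405, sinh=0.980375; start (x,ẋ)=(-0.086700, -0.230400) → end (x,ẋ)=(-0.093208, 0.184783)
phase 2: p=0.0550, T=0.287, ωT=0.821624, cosh=1.356953, sinh=0.917236; start (x,ẋ)=(-0.093208, 0.184783) → end (x,ẋ)=(-0.086907, -0.138432)
phase 3: p=0.5307, T=0.468, ωT=1.339790, cosh=2.040072, sinh=1.778171; start (x,ẋ)=(-0.086907, -0.138432) → end (x,ẋ)=(-0.815247, -3.426369)

x = -0.8152, ẋ = -3.4264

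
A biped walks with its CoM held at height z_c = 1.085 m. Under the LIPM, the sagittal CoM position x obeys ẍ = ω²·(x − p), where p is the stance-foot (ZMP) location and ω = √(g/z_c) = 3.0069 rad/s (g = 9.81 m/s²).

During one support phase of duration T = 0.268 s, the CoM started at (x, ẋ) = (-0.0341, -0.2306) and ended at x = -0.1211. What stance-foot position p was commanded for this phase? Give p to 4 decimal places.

ωT = 3.0069·0.268 = 0.805849; cosh(ωT) = 1.342653, sinh(ωT) = 0.895944
x(T) = p + (x₀−p)·cosh(ωT) + (ẋ₀/ω)·sinh(ωT) ⇒ p·(1 − cosh) = x(T) − x₀·cosh − (ẋ₀/ω)·sinh
numerator   = -0.1211 − (-0.0341)·1.342653 − (-0.2306/3.0069)·0.895944 = -0.006605
denominator = 1 − 1.342653 = -0.342653
p = -0.006605 / -0.342653 = 0.0193

p = 0.0193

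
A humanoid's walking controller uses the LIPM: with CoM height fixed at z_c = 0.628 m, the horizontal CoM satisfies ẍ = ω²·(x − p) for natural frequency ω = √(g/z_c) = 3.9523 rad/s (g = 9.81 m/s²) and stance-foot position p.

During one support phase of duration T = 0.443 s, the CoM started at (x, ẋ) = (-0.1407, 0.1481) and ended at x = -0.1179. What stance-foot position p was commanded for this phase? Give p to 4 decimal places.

p = -0.0991

ωT = 3.9523·0.443 = 1.750869; cosh(ωT) = 2.966614, sinh(ωT) = 2.792991
x(T) = p + (x₀−p)·cosh(ωT) + (ẋ₀/ω)·sinh(ωT) ⇒ p·(1 − cosh) = x(T) − x₀·cosh − (ẋ₀/ω)·sinh
numerator   = -0.1179 − (-0.1407)·2.966614 − (0.1481/3.9523)·2.792991 = 0.194844
denominator = 1 − 2.966614 = -1.966614
p = 0.194844 / -1.966614 = -0.0991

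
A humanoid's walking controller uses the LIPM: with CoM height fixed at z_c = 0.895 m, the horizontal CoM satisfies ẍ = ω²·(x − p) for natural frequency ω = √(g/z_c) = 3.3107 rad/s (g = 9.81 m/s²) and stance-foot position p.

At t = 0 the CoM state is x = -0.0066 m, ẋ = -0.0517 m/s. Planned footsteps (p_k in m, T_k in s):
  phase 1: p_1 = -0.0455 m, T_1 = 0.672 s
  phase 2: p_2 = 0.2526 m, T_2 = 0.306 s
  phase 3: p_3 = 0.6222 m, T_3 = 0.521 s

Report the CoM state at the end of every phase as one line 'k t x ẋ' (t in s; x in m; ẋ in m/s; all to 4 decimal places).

phase 1: p=-0.0455, T=0.672, ωT=2.224790, cosh=4.679817, sinh=4.571727; start (x,ẋ)=(-0.006600, -0.051700) → end (x,ẋ)=(0.065153, 0.346829)
phase 2: p=0.2526, T=0.306, ωT=1.013074, cosh=1.558578, sinh=1.195477; start (x,ẋ)=(0.065153, 0.346829) → end (x,ẋ)=(0.085687, -0.201331)
phase 3: p=0.6222, T=0.521, ωT=1.724875, cosh=2.895007, sinh=2.716811; start (x,ẋ)=(0.085687, -0.201331) → end (x,ẋ)=(-1.096225, -5.408549)

1 0.6720 0.0652 0.3468
2 0.9780 0.0857 -0.2013
3 1.4990 -1.0962 -5.4085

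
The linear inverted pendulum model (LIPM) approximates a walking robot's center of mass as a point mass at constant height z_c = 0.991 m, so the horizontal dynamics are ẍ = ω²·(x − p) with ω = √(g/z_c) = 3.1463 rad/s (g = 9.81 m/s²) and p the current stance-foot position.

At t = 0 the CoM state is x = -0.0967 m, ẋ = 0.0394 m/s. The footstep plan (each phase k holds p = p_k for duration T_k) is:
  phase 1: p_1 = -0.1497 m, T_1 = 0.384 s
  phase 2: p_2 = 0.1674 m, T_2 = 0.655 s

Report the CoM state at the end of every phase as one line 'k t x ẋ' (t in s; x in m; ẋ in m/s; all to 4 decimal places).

1 0.3840 -0.0340 0.3260
2 1.0390 -0.2359 -1.1467

phase 1: p=-0.1497, T=0.384, ωT=1.208179, cosh=1.823062, sinh=1.524322; start (x,ẋ)=(-0.096700, 0.039400) → end (x,ẋ)=(-0.033989, 0.326015)
phase 2: p=0.1674, T=0.655, ωT=2.060827, cosh=3.989903, sinh=3.862554; start (x,ẋ)=(-0.033989, 0.326015) → end (x,ẋ)=(-0.235891, -1.146664)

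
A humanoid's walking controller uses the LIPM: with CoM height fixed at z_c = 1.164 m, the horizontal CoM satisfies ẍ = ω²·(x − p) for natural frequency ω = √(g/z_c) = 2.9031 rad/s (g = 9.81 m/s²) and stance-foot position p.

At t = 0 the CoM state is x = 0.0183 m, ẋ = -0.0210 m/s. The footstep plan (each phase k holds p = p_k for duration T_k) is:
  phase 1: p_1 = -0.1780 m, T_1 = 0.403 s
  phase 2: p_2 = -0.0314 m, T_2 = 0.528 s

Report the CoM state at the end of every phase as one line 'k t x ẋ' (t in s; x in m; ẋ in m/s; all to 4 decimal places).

phase 1: p=-0.1780, T=0.403, ωT=1.169949, cosh=1.766106, sinh=1.455723; start (x,ẋ)=(0.018300, -0.021000) → end (x,ẋ)=(0.158156, 0.792497)
phase 2: p=-0.0314, T=0.528, ωT=1.532837, cosh=2.423609, sinh=2.207687; start (x,ẋ)=(0.158156, 0.792497) → end (x,ẋ)=(1.030672, 3.135597)

1 0.4030 0.1582 0.7925
2 0.9310 1.0307 3.1356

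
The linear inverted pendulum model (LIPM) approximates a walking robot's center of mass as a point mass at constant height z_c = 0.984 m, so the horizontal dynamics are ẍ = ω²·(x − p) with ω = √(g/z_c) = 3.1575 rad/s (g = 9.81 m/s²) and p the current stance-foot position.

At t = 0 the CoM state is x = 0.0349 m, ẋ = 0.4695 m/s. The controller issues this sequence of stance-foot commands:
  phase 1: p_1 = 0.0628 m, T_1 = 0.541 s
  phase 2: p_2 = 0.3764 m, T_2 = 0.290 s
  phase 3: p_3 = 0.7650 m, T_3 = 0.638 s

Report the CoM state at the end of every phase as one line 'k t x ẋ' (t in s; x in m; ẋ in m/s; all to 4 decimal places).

1 0.5410 0.3801 1.1030
2 0.8310 0.7483 1.6110
3 1.4690 2.5798 5.9522

phase 1: p=0.0628, T=0.541, ωT=1.708208, cosh=2.850125, sinh=2.668935; start (x,ẋ)=(0.034900, 0.469500) → end (x,ẋ)=(0.380135, 1.103016)
phase 2: p=0.3764, T=0.290, ωT=0.915675, cosh=1.449354, sinh=1.049107; start (x,ẋ)=(0.380135, 1.103016) → end (x,ẋ)=(0.748300, 1.611033)
phase 3: p=0.7650, T=0.638, ωT=2.014485, cosh=3.815127, sinh=3.681738; start (x,ẋ)=(0.748300, 1.611033) → end (x,ẋ)=(2.579799, 5.952157)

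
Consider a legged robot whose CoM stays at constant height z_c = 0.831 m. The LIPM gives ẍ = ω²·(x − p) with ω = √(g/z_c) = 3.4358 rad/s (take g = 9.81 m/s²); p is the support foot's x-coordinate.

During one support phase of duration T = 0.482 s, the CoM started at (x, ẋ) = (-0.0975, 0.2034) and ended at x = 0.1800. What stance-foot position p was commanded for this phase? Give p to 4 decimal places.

p = -0.1722

ωT = 3.4358·0.482 = 1.656056; cosh(ωT) = 2.714749, sinh(ωT) = 2.523858
x(T) = p + (x₀−p)·cosh(ωT) + (ẋ₀/ω)·sinh(ωT) ⇒ p·(1 − cosh) = x(T) − x₀·cosh − (ẋ₀/ω)·sinh
numerator   = 0.1800 − (-0.0975)·2.714749 − (0.2034/3.4358)·2.523858 = 0.295275
denominator = 1 − 2.714749 = -1.714749
p = 0.295275 / -1.714749 = -0.1722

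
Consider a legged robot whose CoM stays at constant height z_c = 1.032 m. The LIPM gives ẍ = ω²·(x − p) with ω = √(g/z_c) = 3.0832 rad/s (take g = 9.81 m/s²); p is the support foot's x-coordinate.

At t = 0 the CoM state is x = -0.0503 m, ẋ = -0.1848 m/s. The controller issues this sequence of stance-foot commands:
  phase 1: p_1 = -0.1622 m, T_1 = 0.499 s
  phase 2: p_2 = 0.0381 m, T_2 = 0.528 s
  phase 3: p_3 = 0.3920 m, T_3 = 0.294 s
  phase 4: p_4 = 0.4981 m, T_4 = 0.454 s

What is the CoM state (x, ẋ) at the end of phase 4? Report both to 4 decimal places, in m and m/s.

phase 1: p=-0.1622, T=0.499, ωT=1.538517, cosh=2.436188, sinh=2.221489; start (x,ẋ)=(-0.050300, -0.184800) → end (x,ẋ)=(-0.022742, 0.316228)
phase 2: p=0.0381, T=0.528, ωT=1.627930, cosh=2.644827, sinh=2.448491; start (x,ẋ)=(-0.022742, 0.316228) → end (x,ẋ)=(0.128314, 0.377065)
phase 3: p=0.3920, T=0.294, ωT=0.906461, cosh=1.439748, sinh=1.035797; start (x,ẋ)=(0.128314, 0.377065) → end (x,ẋ)=(0.139033, -0.299220)
phase 4: p=0.4981, T=0.454, ωT=1.399773, cosh=2.150466, sinh=1.903813; start (x,ẋ)=(0.139033, -0.299220) → end (x,ẋ)=(-0.458822, -2.751124)

x = -0.4588, ẋ = -2.7511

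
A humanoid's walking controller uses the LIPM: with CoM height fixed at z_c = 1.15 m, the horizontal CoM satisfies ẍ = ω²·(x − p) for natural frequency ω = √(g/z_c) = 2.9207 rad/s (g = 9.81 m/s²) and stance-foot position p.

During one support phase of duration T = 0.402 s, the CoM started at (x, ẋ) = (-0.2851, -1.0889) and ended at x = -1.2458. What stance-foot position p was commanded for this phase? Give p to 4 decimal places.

ωT = 2.9207·0.402 = 1.174121; cosh(ωT) = 1.772195, sinh(ωT) = 1.463104
x(T) = p + (x₀−p)·cosh(ωT) + (ẋ₀/ω)·sinh(ωT) ⇒ p·(1 − cosh) = x(T) − x₀·cosh − (ẋ₀/ω)·sinh
numerator   = -1.2458 − (-0.2851)·1.772195 − (-1.0889/2.9207)·1.463104 = -0.195070
denominator = 1 − 1.772195 = -0.772195
p = -0.195070 / -0.772195 = 0.2526

p = 0.2526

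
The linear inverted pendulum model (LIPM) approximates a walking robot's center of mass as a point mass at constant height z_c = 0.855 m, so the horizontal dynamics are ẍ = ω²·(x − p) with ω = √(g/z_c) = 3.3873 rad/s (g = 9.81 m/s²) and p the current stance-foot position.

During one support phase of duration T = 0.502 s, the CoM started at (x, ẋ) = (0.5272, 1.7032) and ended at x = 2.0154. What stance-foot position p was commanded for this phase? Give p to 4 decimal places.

ωT = 3.3873·0.502 = 1.700425; cosh(ωT) = 2.829439, sinh(ωT) = 2.646833
x(T) = p + (x₀−p)·cosh(ωT) + (ẋ₀/ω)·sinh(ωT) ⇒ p·(1 − cosh) = x(T) − x₀·cosh − (ẋ₀/ω)·sinh
numerator   = 2.0154 − (0.5272)·2.829439 − (1.7032/3.3873)·2.646833 = -0.807159
denominator = 1 − 2.829439 = -1.829439
p = -0.807159 / -1.829439 = 0.4412

p = 0.4412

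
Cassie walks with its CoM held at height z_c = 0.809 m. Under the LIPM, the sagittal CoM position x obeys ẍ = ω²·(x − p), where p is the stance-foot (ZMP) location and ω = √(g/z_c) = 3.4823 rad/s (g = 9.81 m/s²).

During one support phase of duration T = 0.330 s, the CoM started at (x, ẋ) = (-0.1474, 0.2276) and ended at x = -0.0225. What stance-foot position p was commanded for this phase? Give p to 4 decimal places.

ωT = 3.4823·0.330 = 1.149159; cosh(ωT) = 1.736221, sinh(ωT) = 1.419317
x(T) = p + (x₀−p)·cosh(ωT) + (ẋ₀/ω)·sinh(ωT) ⇒ p·(1 − cosh) = x(T) − x₀·cosh − (ẋ₀/ω)·sinh
numerator   = -0.0225 − (-0.1474)·1.736221 − (0.2276/3.4823)·1.419317 = 0.140654
denominator = 1 − 1.736221 = -0.736221
p = 0.140654 / -0.736221 = -0.1910

p = -0.1910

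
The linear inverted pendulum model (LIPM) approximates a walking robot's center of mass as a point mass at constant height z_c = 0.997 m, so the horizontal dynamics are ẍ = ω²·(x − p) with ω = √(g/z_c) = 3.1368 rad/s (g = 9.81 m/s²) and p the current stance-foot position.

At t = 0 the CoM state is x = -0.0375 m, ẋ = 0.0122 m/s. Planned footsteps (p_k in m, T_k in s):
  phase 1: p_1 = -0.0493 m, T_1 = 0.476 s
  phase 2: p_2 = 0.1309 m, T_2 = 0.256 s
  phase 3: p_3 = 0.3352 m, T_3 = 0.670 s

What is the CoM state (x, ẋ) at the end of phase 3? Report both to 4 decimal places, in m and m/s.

x = -1.5254, ẋ = -5.7272

phase 1: p=-0.0493, T=0.476, ωT=1.493117, cosh=2.337809, sinh=2.113138; start (x,ẋ)=(-0.037500, 0.012200) → end (x,ẋ)=(-0.013495, 0.106737)
phase 2: p=0.1309, T=0.256, ωT=0.803021, cosh=1.340124, sinh=0.892150; start (x,ẋ)=(-0.013495, 0.106737) → end (x,ẋ)=(-0.032250, -0.261048)
phase 3: p=0.3352, T=0.670, ωT=2.101656, cosh=4.150979, sinh=4.028725; start (x,ẋ)=(-0.032250, -0.261048) → end (x,ẋ)=(-1.525352, -5.727181)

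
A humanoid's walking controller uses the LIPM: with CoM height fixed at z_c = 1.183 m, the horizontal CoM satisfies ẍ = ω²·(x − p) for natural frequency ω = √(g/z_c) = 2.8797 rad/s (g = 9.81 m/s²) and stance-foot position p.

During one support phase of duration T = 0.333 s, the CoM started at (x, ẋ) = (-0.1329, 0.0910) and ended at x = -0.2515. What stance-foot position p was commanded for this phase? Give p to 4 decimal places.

ωT = 2.8797·0.333 = 0.958940; cosh(ωT) = 1.496114, sinh(ωT) = 1.112815
x(T) = p + (x₀−p)·cosh(ωT) + (ẋ₀/ω)·sinh(ωT) ⇒ p·(1 − cosh) = x(T) − x₀·cosh − (ẋ₀/ω)·sinh
numerator   = -0.2515 − (-0.1329)·1.496114 − (0.0910/2.8797)·1.112815 = -0.087832
denominator = 1 − 1.496114 = -0.496114
p = -0.087832 / -0.496114 = 0.1770

p = 0.1770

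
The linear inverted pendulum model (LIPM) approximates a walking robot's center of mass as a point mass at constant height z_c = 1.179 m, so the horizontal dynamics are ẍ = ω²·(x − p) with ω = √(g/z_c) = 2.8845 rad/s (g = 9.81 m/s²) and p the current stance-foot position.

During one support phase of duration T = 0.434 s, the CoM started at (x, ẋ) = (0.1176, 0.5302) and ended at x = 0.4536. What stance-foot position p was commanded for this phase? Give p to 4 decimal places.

p = 0.0717

ωT = 2.8845·0.434 = 1.251873; cosh(ωT) = 1.891428, sinh(ωT) = 1.605459
x(T) = p + (x₀−p)·cosh(ωT) + (ẋ₀/ω)·sinh(ωT) ⇒ p·(1 − cosh) = x(T) − x₀·cosh − (ẋ₀/ω)·sinh
numerator   = 0.4536 − (0.1176)·1.891428 − (0.5302/2.8845)·1.605459 = -0.063931
denominator = 1 − 1.891428 = -0.891428
p = -0.063931 / -0.891428 = 0.0717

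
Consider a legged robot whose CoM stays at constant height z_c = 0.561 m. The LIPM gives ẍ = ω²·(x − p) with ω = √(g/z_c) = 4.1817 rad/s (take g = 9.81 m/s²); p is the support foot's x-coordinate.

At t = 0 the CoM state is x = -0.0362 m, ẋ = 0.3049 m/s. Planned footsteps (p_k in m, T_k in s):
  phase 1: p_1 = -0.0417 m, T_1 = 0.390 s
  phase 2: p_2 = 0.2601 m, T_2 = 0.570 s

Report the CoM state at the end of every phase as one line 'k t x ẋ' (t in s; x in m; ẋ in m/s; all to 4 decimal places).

phase 1: p=-0.0417, T=0.390, ωT=1.630863, cosh=2.652021, sinh=2.456260; start (x,ẋ)=(-0.036200, 0.304900) → end (x,ẋ)=(0.151979, 0.865094)
phase 2: p=0.2601, T=0.570, ωT=2.383569, cosh=5.467878, sinh=5.375657; start (x,ẋ)=(0.151979, 0.865094) → end (x,ẋ)=(0.781004, 2.299738)

1 0.3900 0.1520 0.8651
2 0.9600 0.7810 2.2997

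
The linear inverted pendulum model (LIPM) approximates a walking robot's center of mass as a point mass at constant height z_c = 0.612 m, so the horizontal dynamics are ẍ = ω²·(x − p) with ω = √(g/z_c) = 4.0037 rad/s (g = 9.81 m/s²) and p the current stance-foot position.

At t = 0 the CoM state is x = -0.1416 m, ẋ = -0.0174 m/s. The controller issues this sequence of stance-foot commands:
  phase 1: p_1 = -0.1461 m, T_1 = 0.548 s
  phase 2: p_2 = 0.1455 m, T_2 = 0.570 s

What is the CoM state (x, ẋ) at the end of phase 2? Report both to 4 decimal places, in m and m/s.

phase 1: p=-0.1461, T=0.548, ωT=2.194028, cosh=4.541370, sinh=4.429903; start (x,ẋ)=(-0.141600, -0.017400) → end (x,ẋ)=(-0.144916, 0.000792)
phase 2: p=0.1455, T=0.570, ωT=2.282109, cosh=4.949695, sinh=4.847626; start (x,ẋ)=(-0.144916, 0.000792) → end (x,ẋ)=(-1.291012, -5.632603)

x = -1.2910, ẋ = -5.6326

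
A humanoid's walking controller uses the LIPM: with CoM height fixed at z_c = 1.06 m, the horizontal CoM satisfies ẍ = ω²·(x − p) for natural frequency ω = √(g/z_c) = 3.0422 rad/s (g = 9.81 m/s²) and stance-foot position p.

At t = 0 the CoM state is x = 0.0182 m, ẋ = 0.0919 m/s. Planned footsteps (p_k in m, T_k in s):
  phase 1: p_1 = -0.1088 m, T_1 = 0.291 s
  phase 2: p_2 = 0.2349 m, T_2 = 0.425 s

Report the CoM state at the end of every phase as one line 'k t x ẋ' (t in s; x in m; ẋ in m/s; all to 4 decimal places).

phase 1: p=-0.1088, T=0.291, ωT=0.885280, cosh=1.418131, sinh=1.005532; start (x,ẋ)=(0.018200, 0.091900) → end (x,ẋ)=(0.101678, 0.518823)
phase 2: p=0.2349, T=0.425, ωT=1.292935, cosh=1.958964, sinh=1.684500; start (x,ẋ)=(0.101678, 0.518823) → end (x,ẋ)=(0.261201, 0.333649)

1 0.2910 0.1017 0.5188
2 0.7160 0.2612 0.3336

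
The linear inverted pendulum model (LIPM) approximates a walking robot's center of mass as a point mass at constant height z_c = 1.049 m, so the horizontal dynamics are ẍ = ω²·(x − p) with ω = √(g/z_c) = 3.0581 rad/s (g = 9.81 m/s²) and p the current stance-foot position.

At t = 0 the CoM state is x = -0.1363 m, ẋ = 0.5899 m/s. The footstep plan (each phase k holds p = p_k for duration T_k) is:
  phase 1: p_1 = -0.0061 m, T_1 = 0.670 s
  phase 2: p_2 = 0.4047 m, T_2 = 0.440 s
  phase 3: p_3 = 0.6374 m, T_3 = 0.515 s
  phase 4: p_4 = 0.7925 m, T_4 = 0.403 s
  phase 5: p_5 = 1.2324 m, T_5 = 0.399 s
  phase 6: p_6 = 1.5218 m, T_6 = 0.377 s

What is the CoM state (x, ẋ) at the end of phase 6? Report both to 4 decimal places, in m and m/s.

phase 1: p=-0.0061, T=0.670, ωT=2.048927, cosh=3.944222, sinh=3.815349; start (x,ẋ)=(-0.136300, 0.589900) → end (x,ẋ)=(0.216334, 0.807560)
phase 2: p=0.4047, T=0.440, ωT=1.345564, cosh=2.050372, sinh=1.789980; start (x,ẋ)=(0.216334, 0.807560) → end (x,ẋ)=(0.491163, 0.624693)
phase 3: p=0.6374, T=0.515, ωT=1.574922, cosh=2.518693, sinh=2.311669; start (x,ẋ)=(0.491163, 0.624693) → end (x,ẋ)=(0.741290, 0.539615)
phase 4: p=0.7925, T=0.403, ωT=1.232414, cosh=1.860544, sinh=1.568956; start (x,ẋ)=(0.741290, 0.539615) → end (x,ẋ)=(0.974071, 0.758271)
phase 5: p=1.2324, T=0.399, ωT=1.220182, cosh=1.841490, sinh=1.546314; start (x,ẋ)=(0.974071, 0.758271) → end (x,ẋ)=(1.140105, 0.174765)
phase 6: p=1.5218, T=0.377, ωT=1.152904, cosh=1.741548, sinh=1.425829; start (x,ẋ)=(1.140105, 0.174765) → end (x,ẋ)=(0.938544, -1.359953)

x = 0.9385, ẋ = -1.3600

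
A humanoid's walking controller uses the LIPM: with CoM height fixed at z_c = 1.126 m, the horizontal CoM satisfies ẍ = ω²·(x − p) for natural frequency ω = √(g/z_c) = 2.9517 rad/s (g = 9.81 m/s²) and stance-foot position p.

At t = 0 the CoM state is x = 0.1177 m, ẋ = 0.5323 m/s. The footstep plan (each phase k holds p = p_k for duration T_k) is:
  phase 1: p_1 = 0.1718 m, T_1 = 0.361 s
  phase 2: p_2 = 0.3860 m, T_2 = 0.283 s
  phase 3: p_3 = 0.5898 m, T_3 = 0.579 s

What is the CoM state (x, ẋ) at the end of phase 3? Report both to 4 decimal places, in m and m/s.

x = 0.9661, ẋ = 1.2879

phase 1: p=0.1718, T=0.361, ωT=1.065564, cosh=1.623504, sinh=1.278971; start (x,ẋ)=(0.117700, 0.532300) → end (x,ẋ)=(0.314614, 0.659956)
phase 2: p=0.3860, T=0.283, ωT=0.835331, cosh=1.369654, sinh=0.935923; start (x,ẋ)=(0.314614, 0.659956) → end (x,ẋ)=(0.497484, 0.706703)
phase 3: p=0.5898, T=0.579, ωT=1.709034, cosh=2.852333, sinh=2.671292; start (x,ẋ)=(0.497484, 0.706703) → end (x,ẋ)=(0.966052, 1.287855)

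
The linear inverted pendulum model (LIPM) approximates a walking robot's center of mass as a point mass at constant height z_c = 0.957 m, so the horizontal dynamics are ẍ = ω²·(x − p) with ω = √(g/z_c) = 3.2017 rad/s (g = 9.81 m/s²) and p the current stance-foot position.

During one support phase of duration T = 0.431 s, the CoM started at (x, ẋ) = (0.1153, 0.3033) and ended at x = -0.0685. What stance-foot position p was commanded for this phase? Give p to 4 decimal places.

ωT = 3.2017·0.431 = 1.379933; cosh(ωT) = 2.113115, sinh(ωT) = 1.861519
x(T) = p + (x₀−p)·cosh(ωT) + (ẋ₀/ω)·sinh(ωT) ⇒ p·(1 − cosh) = x(T) − x₀·cosh − (ẋ₀/ω)·sinh
numerator   = -0.0685 − (0.1153)·2.113115 − (0.3033/3.2017)·1.861519 = -0.488486
denominator = 1 − 2.113115 = -1.113115
p = -0.488486 / -1.113115 = 0.4388

p = 0.4388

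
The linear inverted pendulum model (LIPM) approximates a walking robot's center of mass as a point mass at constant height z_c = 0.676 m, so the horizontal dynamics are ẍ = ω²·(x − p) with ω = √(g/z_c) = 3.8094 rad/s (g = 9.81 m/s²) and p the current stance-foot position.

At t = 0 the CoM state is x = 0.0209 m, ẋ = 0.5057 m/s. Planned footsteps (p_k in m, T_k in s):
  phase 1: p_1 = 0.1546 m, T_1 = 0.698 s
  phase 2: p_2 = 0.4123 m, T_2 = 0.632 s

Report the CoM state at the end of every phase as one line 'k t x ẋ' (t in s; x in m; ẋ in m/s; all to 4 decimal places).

1 0.6980 0.1385 0.0097
2 1.3300 -1.1065 -5.6910

phase 1: p=0.1546, T=0.698, ωT=2.658961, cosh=7.175733, sinh=7.105712; start (x,ẋ)=(0.020900, 0.505700) → end (x,ẋ)=(0.138492, 0.009710)
phase 2: p=0.4123, T=0.632, ωT=2.407541, cosh=5.598325, sinh=5.508289; start (x,ẋ)=(0.138492, 0.009710) → end (x,ẋ)=(-1.106527, -5.691035)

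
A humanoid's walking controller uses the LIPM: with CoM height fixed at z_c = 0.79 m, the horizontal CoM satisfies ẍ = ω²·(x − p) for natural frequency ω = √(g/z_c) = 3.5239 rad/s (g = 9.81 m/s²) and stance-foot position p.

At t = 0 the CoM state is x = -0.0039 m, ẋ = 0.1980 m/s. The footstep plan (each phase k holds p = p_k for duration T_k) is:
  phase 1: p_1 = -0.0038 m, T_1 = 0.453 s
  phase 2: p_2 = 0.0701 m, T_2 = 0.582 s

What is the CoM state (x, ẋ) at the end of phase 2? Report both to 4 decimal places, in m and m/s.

x = 0.8533, ẋ = 2.7987

phase 1: p=-0.0038, T=0.453, ωT=1.596327, cosh=2.568756, sinh=2.366116; start (x,ẋ)=(-0.003900, 0.198000) → end (x,ẋ)=(0.128890, 0.507780)
phase 2: p=0.0701, T=0.582, ωT=2.050910, cosh=3.951795, sinh=3.823177; start (x,ẋ)=(0.128890, 0.507780) → end (x,ẋ)=(0.853330, 2.798688)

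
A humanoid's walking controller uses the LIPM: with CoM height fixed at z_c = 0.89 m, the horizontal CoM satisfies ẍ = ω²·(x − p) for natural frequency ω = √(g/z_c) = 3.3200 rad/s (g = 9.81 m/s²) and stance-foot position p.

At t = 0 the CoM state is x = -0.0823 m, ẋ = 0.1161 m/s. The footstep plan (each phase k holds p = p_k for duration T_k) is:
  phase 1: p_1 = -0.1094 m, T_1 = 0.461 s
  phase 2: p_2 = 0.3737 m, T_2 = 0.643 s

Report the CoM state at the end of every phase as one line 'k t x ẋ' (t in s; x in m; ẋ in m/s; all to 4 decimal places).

phase 1: p=-0.1094, T=0.461, ωT=1.530520, cosh=2.418501, sinh=2.202078; start (x,ẋ)=(-0.082300, 0.116100) → end (x,ẋ)=(0.033148, 0.478913)
phase 2: p=0.3737, T=0.643, ωT=2.134760, cosh=4.286645, sinh=4.168372; start (x,ẋ)=(0.033148, 0.478913) → end (x,ẋ)=(-0.484835, -2.659969)

1 0.4610 0.0331 0.4789
2 1.1040 -0.4848 -2.6600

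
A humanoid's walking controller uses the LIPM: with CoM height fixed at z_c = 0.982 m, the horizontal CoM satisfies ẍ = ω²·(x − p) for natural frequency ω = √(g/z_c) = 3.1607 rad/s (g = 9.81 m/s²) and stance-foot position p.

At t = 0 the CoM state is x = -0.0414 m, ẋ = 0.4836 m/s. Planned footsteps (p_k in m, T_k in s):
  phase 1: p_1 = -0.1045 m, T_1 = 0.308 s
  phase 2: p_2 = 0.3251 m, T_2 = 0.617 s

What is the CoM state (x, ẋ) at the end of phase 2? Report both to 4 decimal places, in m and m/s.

phase 1: p=-0.1045, T=0.308, ωT=0.973496, cosh=1.512471, sinh=1.134711; start (x,ẋ)=(-0.041400, 0.483600) → end (x,ẋ)=(0.164552, 0.957738)
phase 2: p=0.3251, T=0.617, ωT=1.950152, cosh=3.586004, sinh=3.443751; start (x,ẋ)=(0.164552, 0.957738) → end (x,ẋ)=(0.792882, 1.686944)

x = 0.7929, ẋ = 1.6869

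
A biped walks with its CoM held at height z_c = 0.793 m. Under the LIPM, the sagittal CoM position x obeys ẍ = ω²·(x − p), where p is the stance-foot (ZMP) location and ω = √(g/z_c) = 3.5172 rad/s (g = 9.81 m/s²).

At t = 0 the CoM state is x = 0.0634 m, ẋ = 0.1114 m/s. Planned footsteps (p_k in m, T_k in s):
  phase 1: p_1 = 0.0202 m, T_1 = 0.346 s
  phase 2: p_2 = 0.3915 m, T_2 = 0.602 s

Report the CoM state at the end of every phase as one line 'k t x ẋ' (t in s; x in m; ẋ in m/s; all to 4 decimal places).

1 0.3460 0.1483 0.4386
2 0.9480 -0.1228 -1.6532

phase 1: p=0.0202, T=0.346, ωT=1.216951, cosh=1.836504, sinh=1.540372; start (x,ẋ)=(0.063400, 0.111400) → end (x,ẋ)=(0.148325, 0.438635)
phase 2: p=0.3915, T=0.602, ωT=2.117354, cosh=4.214738, sinh=4.094388; start (x,ẋ)=(0.148325, 0.438635) → end (x,ẋ)=(-0.122801, -1.653176)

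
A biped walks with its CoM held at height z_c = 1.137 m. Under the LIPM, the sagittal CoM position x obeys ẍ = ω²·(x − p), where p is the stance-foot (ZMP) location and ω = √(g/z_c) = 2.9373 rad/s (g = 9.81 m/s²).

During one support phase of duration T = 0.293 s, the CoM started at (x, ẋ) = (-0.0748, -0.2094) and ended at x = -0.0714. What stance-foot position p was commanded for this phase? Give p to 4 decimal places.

p = -0.2592

ωT = 2.9373·0.293 = 0.860629; cosh(ωT) = 1.393772, sinh(ωT) = 0.970876
x(T) = p + (x₀−p)·cosh(ωT) + (ẋ₀/ω)·sinh(ωT) ⇒ p·(1 − cosh) = x(T) − x₀·cosh − (ẋ₀/ω)·sinh
numerator   = -0.0714 − (-0.0748)·1.393772 − (-0.2094/2.9373)·0.970876 = 0.102068
denominator = 1 − 1.393772 = -0.393772
p = 0.102068 / -0.393772 = -0.2592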